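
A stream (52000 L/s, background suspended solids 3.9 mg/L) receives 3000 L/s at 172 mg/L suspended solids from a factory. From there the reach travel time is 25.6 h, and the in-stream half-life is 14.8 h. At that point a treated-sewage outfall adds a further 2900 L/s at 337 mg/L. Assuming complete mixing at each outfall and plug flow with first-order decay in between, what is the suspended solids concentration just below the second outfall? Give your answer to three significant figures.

Mixed concentration C = ΣQC/ΣQ = (52000·3.900 + 3000·172.0) / 55000 = 718800/55000 = 13.07 mg/L; combined flow 55000 L/s.
Half-life 14.8 h → k = ln 2 / 14.8 = 0.04683 h⁻¹ = 1.124 d⁻¹.
Applying C = C₀e^(−kt): 13.07 × 0.3015 = 3.940 mg/L.
At the second outfall, C = (55000·3.940 + 2900·337.0) / (55000 + 2900) = 20.62 mg/L.

20.6 mg/L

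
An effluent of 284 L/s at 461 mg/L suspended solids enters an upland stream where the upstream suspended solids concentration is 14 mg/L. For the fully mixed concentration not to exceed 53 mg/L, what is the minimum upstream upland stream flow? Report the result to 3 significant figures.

2970 L/s

Set C_mix = 53: (Q·14.00 + 284.0·461.0) / (Q + 284.0) = 53
→ Q = 284.0·(461.0 − 53)/(53 − 14.00) = 2971 L/s.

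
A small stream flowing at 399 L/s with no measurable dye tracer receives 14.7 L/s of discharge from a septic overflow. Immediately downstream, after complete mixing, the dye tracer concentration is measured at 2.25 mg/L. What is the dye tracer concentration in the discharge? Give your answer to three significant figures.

63.3 mg/L

Mass balance: 399.0·0 + 14.70·Cₑ = 413.7·2.250
→ Cₑ = (413.7·2.250 − 399.0·0) / 14.70 = 63.32 mg/L.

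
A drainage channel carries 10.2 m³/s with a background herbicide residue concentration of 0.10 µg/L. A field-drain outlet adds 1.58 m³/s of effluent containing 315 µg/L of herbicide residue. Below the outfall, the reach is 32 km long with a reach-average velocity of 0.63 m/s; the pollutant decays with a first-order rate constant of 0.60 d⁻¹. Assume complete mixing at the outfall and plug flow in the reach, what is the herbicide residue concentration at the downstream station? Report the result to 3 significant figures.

29.8 µg/L

Mixed concentration C = ΣQC/ΣQ = (10.20·0.1000 + 1.580·315.0) / 11.78 = 498.7/11.78 = 42.34 µg/L.
Travel time t = 32·1000 / 0.63 = 50790 s = 14.11 h.
After decay, C = 42.34 × e^(−kt) = 42.34 × 0.7028 = 29.75 µg/L.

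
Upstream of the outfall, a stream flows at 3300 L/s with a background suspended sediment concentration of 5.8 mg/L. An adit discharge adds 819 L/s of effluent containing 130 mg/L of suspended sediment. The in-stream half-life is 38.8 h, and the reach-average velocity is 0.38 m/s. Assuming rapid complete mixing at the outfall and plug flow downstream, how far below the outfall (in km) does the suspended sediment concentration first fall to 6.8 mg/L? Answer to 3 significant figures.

115 km

Mass balance: C = (3300·5.800 + 819.0·130.0) / 4119 = 125600/4119 = 30.50 mg/L.
Half-life 38.8 h → k = ln 2 / 38.8 = 0.01786 h⁻¹ = 0.4288 d⁻¹.
Set 30.50·exp(−k·t) = 6.8 → t = ln(30.50/6.8)/k = 302400 s = 84.00 h.
Distance = v·t = 0.38·302400 = 114900 m = 114.9 km.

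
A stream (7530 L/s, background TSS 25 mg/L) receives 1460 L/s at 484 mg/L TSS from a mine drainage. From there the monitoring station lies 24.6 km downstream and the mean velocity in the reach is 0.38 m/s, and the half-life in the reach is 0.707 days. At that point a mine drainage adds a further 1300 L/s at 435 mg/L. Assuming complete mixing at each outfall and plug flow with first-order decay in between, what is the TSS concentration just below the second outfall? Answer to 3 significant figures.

Mass balance: C = (7530·25.00 + 1460·484.0) / 8990 = 894900/8990 = 99.54 mg/L; combined flow 8990 L/s.
Travel time t = 24.6·1000 / 0.38 = 64740 s = 17.98 h.
Half-life 0.707 d → k = ln 2 / 0.707 = 0.9804 d⁻¹.
Decay over the reach: 99.54·exp(−kt) = 99.54·0.4797 = 47.75 mg/L.
At the second outfall, C = (8990·47.75 + 1300·435.0) / (8990 + 1300) = 96.67 mg/L.

96.7 mg/L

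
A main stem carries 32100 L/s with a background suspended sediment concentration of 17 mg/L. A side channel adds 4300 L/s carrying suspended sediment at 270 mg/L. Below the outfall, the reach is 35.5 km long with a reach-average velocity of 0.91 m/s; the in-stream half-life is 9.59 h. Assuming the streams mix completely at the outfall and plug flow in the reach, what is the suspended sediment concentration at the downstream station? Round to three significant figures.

21.4 mg/L

Mass balance: C = (32100·17.00 + 4300·270.0) / 36400 = 1707000/36400 = 46.89 mg/L.
Travel time t = 35.5·1000 / 0.91 = 39010 s = 10.84 h.
Half-life 9.59 h → k = ln 2 / 9.59 = 0.07228 h⁻¹ = 1.735 d⁻¹.
Applying C = C₀e^(−kt): 46.89 × 0.4569 = 21.42 mg/L.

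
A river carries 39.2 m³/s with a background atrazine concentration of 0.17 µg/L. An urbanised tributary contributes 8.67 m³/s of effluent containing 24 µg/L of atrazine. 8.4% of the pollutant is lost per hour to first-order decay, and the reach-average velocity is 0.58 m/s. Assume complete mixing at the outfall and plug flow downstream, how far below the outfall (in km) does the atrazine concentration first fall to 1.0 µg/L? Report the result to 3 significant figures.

Mixed concentration C = ΣQC/ΣQ = (39.20·0.1700 + 8.670·24.00) / 47.87 = 214.7/47.87 = 4.486 µg/L.
8.4%/h lost → k = −ln(1 − 0.084) = 0.08774 h⁻¹.
Set 4.486·exp(−k·t) = 1.0 → t = ln(4.486/1.0)/k = 61590 s = 17.11 h.
Distance = v·t = 0.58·61590 = 35720 m = 35.72 km.

35.7 km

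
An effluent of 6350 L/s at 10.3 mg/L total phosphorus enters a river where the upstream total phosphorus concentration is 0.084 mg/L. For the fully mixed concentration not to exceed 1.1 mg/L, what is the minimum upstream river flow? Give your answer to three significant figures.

Set C_mix = 1.1: (Q·0.08400 + 6350·10.30) / (Q + 6350) = 1.1
→ Q = 6350·(10.30 − 1.1)/(1.1 − 0.08400) = 57500 L/s.

57500 L/s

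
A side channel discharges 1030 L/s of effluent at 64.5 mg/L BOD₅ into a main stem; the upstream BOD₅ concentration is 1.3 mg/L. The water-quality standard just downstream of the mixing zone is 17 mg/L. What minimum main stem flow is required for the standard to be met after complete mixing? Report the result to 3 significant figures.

Set C_mix = 17: (Q·1.300 + 1030·64.50) / (Q + 1030) = 17
→ Q = 1030·(64.50 − 17)/(17 − 1.300) = 3116 L/s.

3120 L/s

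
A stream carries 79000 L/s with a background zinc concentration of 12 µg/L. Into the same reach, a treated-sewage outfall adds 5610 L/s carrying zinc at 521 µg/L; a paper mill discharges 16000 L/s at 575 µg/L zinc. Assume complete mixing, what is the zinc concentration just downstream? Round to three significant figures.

Mass balance: C = (79000·12.00 + 5610·521.0 + 16000·575.0) / 100600 = 13070000/100600 = 129.9 µg/L.

130 µg/L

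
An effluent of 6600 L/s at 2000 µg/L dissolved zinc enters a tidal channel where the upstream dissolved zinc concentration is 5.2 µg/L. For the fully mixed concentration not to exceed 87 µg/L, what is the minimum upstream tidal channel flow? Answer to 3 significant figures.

Set C_mix = 87: (Q·5.200 + 6600·2000) / (Q + 6600) = 87
→ Q = 6600·(2000 − 87)/(87 − 5.200) = 154300 L/s.

154000 L/s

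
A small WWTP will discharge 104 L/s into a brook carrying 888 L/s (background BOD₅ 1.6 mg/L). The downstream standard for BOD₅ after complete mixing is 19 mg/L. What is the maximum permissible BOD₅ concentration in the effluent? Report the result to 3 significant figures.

At the limit, (Qr·Cr + Qe·Cₑ)/(Qr + Qe) = 19:
Cₑ = (992.0·19 − 888.0·1.600) / 104.0 = 167.6 mg/L.

168 mg/L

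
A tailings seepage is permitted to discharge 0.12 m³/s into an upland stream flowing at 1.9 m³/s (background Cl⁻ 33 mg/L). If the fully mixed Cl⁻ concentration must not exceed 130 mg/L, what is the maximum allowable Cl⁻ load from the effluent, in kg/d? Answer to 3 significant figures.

Mass balance at the limit: 1.900·33.00 + 0.1200·Cₑ = 2.020·130 → Cₑ = 1666 mg/L.
Load = 0.1200 m³/s × 1666 g/m³ × 86 400 s/d = 17270 kg/d.

17300 kg/d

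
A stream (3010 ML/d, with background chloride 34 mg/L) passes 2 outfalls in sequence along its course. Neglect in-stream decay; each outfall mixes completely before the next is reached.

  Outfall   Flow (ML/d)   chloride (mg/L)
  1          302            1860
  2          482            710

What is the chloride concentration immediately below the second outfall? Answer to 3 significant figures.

After outfall 1: Q = 3010 + 302.0 = 3312 ML/d; C = (3010·34.00 + 302.0·1860)/3312 = 200.5 mg/L.
After outfall 2: Q = 3312 + 482.0 = 3794 ML/d; C = (3312·200.5 + 482.0·710.0)/3794 = 265.2 mg/L.

265 mg/L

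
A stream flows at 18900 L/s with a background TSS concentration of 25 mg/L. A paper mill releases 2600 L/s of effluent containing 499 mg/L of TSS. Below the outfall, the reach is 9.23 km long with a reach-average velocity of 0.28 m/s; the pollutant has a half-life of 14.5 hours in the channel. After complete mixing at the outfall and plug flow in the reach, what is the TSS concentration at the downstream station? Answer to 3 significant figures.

53.1 mg/L

Conservation of mass: C = (18900·25.00 + 2600·499.0) / 21500 = 1770000/21500 = 82.32 mg/L.
Travel time t = 9.23·1000 / 0.28 = 32960 s = 9.157 h.
Half-life 14.5 h → k = ln 2 / 14.5 = 0.04780 h⁻¹ = 1.147 d⁻¹.
After decay, C = 82.32 × e^(−kt) = 82.32 × 0.6455 = 53.14 mg/L.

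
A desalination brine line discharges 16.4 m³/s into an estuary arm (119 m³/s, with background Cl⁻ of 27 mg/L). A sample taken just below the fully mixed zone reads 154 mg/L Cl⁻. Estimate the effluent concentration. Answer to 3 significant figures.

Mass balance: 119.0·27.00 + 16.40·Cₑ = 135.4·154.0
→ Cₑ = (135.4·154.0 − 119.0·27.00) / 16.40 = 1076 mg/L.

1080 mg/L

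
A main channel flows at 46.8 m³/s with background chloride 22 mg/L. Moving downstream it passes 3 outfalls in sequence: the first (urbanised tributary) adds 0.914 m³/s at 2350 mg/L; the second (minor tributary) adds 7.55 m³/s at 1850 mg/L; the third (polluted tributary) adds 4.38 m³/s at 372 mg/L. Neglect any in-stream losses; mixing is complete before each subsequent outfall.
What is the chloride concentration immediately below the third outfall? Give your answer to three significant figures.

After outfall 1: Q = 46.80 + 0.9140 = 47.71 m³/s; C = (46.80·22.00 + 0.9140·2350)/47.71 = 66.59 mg/L.
After outfall 2: Q = 47.71 + 7.550 = 55.26 m³/s; C = (47.71·66.59 + 7.550·1850)/55.26 = 310.2 mg/L.
After outfall 3: Q = 55.26 + 4.380 = 59.64 m³/s; C = (55.26·310.2 + 4.380·372.0)/59.64 = 314.8 mg/L.

315 mg/L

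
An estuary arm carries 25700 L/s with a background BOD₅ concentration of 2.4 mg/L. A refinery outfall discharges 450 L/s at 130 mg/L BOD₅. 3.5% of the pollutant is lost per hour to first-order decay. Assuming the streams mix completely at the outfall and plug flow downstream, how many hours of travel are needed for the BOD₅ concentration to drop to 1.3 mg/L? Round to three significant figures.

35.4 h

Conservation of mass: C = (25700·2.400 + 450.0·130.0) / 26150 = 120200/26150 = 4.596 mg/L.
3.5%/h lost → k = −ln(1 − 0.035) = 0.03563 h⁻¹.
4.596·exp(−k·t) = 1.3 → t = ln(4.596/1.3)/k = 127600 s = 35.44 h.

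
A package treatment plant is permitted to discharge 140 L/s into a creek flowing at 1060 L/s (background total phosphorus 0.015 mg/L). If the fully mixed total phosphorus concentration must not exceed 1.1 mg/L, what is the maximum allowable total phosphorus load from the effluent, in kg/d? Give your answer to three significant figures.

113 kg/d

Mass balance at the limit: 1060·0.01500 + 140.0·Cₑ = 1200·1.1 → Cₑ = 9.315 mg/L.
140.0 L/s = 0.1400 m³/s. Load = 0.1400 m³/s × 9.315 g/m³ × 86 400 s/d = 112.7 kg/d.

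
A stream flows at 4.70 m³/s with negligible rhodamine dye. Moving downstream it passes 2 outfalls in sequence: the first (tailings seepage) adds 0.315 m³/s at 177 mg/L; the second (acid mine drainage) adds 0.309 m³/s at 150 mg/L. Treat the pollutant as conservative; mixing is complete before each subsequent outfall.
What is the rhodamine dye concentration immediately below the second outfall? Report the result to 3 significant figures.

After outfall 1: Q = 4.700 + 0.3150 = 5.015 m³/s; C = (4.700·0 + 0.3150·177.0)/5.015 = 11.12 mg/L.
After outfall 2: Q = 5.015 + 0.3090 = 5.324 m³/s; C = (5.015·11.12 + 0.3090·150.0)/5.324 = 19.18 mg/L.

19.2 mg/L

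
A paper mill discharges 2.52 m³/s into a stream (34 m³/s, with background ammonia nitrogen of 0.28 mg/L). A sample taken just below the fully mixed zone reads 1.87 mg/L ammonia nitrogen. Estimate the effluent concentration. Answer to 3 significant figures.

23.3 mg/L

Mass balance: 34.00·0.2800 + 2.520·Cₑ = 36.52·1.870
→ Cₑ = (36.52·1.870 − 34.00·0.2800) / 2.520 = 23.32 mg/L.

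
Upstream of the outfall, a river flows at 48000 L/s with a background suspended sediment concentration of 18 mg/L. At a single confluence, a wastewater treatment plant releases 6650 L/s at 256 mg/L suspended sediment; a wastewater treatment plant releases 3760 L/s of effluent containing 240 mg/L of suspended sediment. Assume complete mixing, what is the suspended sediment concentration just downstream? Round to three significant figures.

Conservation of mass: C = (48000·18.00 + 6650·256.0 + 3760·240.0) / 58410 = 3469000/58410 = 59.39 mg/L.

59.4 mg/L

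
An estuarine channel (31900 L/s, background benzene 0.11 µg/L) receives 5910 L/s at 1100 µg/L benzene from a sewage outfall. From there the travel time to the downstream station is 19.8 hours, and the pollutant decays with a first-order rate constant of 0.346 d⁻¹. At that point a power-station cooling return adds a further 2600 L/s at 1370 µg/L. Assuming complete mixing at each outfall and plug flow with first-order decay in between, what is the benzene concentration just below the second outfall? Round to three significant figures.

Mass balance: C = (31900·0.1100 + 5910·1100) / 37810 = 6505000/37810 = 172.0 µg/L; combined flow 37810 L/s.
First-order decay: C = 172.0·exp(−k·t) = 172.0·0.7517 = 129.3 µg/L.
Second outfall: C = (37810·129.3 + 2600·1370)/40410 = 209.1 µg/L.

209 µg/L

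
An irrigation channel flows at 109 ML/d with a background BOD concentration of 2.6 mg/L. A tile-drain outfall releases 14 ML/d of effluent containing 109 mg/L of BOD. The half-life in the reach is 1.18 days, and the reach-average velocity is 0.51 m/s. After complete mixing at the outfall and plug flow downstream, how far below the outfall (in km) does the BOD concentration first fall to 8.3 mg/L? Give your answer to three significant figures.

42.9 km

Mass balance: C = (109.0·2.600 + 14.00·109.0) / 123.0 = 1809/123.0 = 14.71 mg/L.
Half-life 1.18 d → k = ln 2 / 1.18 = 0.5874 d⁻¹.
Set 14.71·exp(−k·t) = 8.3 → t = ln(14.71/8.3)/k = 84180 s = 23.38 h.
Distance = v·t = 0.51·84180 = 42930 m = 42.93 km.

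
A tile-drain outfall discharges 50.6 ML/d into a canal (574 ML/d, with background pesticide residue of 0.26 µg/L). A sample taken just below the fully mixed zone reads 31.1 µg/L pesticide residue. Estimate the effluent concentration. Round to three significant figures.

Mass balance: 574.0·0.2600 + 50.60·Cₑ = 624.6·31.10
→ Cₑ = (624.6·31.10 − 574.0·0.2600) / 50.60 = 380.9 µg/L.

381 µg/L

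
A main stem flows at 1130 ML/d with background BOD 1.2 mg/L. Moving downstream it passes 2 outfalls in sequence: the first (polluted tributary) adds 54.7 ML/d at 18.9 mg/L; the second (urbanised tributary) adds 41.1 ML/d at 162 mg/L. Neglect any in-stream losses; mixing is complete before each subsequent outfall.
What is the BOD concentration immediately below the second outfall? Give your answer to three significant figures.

7.38 mg/L

Outfall 1: combined Q = 1185 ML/d; C = (1130·1.200 + 54.70·18.90)/1185 = 2.017 mg/L.
Outfall 2: combined Q = 1226 ML/d; C = (1185·2.017 + 41.10·162.0)/1226 = 7.381 mg/L.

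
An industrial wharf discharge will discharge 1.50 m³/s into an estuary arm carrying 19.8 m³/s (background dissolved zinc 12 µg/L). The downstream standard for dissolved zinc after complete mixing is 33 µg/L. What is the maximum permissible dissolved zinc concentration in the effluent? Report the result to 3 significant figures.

At the limit, (Qr·Cr + Qe·Cₑ)/(Qr + Qe) = 33:
Cₑ = (21.30·33 − 19.80·12.00) / 1.500 = 310.2 µg/L.

310 µg/L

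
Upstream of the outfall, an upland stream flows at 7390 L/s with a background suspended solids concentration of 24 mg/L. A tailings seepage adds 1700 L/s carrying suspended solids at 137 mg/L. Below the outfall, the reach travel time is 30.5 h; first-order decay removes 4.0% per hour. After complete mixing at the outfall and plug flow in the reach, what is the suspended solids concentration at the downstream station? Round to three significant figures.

Conservation of mass: C = (7390·24.00 + 1700·137.0) / 9090 = 410300/9090 = 45.13 mg/L.
4.0%/h lost → k = −ln(1 − 0.04) = 0.04082 h⁻¹.
Applying C = C₀e^(−kt): 45.13 × 0.2879 = 12.99 mg/L.

13.0 mg/L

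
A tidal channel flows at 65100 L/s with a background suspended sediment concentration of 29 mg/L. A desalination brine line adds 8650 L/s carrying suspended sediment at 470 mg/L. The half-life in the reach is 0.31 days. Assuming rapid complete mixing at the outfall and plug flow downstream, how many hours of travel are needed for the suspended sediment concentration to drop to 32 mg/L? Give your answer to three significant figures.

9.93 h

After mixing, C = (65100·29.00 + 8650·470.0) / 73750 = 5953000/73750 = 80.72 mg/L.
Half-life 0.31 d → k = ln 2 / 0.31 = 2.236 d⁻¹.
80.72·exp(−k·t) = 32 → t = ln(80.72/32)/k = 35750 s = 9.932 h.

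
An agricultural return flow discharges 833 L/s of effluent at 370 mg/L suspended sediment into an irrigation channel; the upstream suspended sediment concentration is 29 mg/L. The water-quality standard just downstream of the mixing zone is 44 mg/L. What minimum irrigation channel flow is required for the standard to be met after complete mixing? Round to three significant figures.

18100 L/s

Set C_mix = 44: (Q·29.00 + 833.0·370.0) / (Q + 833.0) = 44
→ Q = 833.0·(370.0 − 44)/(44 − 29.00) = 18100 L/s.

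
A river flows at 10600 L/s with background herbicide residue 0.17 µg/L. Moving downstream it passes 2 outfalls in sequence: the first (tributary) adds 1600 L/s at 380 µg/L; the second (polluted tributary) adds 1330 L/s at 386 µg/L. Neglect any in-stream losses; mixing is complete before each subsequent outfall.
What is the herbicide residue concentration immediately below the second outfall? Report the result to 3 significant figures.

83.0 µg/L

Outfall 1: combined Q = 12200 L/s; C = (10600·0.1700 + 1600·380.0)/12200 = 49.98 µg/L.
Outfall 2: combined Q = 13530 L/s; C = (12200·49.98 + 1330·386.0)/13530 = 83.01 µg/L.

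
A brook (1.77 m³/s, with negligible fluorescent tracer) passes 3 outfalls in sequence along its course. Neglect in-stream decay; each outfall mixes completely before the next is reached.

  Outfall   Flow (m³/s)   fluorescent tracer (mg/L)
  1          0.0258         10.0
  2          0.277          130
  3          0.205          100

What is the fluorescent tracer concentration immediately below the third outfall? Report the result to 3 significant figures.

24.9 mg/L

Outfall 1: combined Q = 1.796 m³/s; C = (1.770·0 + 0.02580·10.00)/1.796 = 0.1437 mg/L.
Outfall 2: combined Q = 2.073 m³/s; C = (1.796·0.1437 + 0.2770·130.0)/2.073 = 17.50 mg/L.
Outfall 3: combined Q = 2.278 m³/s; C = (2.073·17.50 + 0.2050·100.0)/2.278 = 24.92 mg/L.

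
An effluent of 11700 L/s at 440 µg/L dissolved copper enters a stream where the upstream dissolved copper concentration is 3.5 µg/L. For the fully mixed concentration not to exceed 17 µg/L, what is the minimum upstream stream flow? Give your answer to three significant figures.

Set C_mix = 17: (Q·3.500 + 11700·440.0) / (Q + 11700) = 17
→ Q = 11700·(440.0 − 17)/(17 − 3.500) = 366600 L/s.

367000 L/s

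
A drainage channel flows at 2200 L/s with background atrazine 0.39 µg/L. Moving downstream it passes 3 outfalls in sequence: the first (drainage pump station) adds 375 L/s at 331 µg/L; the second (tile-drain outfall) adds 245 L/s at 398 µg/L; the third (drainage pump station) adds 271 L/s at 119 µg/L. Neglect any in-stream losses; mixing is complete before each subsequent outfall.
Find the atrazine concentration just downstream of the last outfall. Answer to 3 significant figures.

82.4 µg/L

After outfall 1: Q = 2200 + 375.0 = 2575 L/s; C = (2200·0.3900 + 375.0·331.0)/2575 = 48.54 µg/L.
After outfall 2: Q = 2575 + 245.0 = 2820 L/s; C = (2575·48.54 + 245.0·398.0)/2820 = 78.90 µg/L.
After outfall 3: Q = 2820 + 271.0 = 3091 L/s; C = (2820·78.90 + 271.0·119.0)/3091 = 82.41 µg/L.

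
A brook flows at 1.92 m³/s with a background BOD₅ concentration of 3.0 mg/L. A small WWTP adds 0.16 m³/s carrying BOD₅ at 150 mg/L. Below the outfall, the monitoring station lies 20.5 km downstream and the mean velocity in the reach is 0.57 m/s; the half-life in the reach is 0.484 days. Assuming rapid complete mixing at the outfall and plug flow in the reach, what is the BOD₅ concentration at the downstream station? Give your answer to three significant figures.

After mixing, C = (1.920·3.000 + 0.1600·150.0) / 2.080 = 29.76/2.080 = 14.31 mg/L.
Travel time t = 20.5·1000 / 0.57 = 35960 s = 9.990 h.
Half-life 0.484 d → k = ln 2 / 0.484 = 1.432 d⁻¹.
First-order decay: C = 14.31·exp(−k·t) = 14.31·0.5509 = 7.883 mg/L.

7.88 mg/L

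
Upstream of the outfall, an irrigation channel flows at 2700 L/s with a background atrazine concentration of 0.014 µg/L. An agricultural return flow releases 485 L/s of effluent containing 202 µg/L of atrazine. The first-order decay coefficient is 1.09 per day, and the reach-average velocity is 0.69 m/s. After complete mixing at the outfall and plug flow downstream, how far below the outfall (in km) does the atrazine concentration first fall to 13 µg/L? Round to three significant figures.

47.1 km

Mixed concentration C = ΣQC/ΣQ = (2700·0.01400 + 485.0·202.0) / 3185 = 98010/3185 = 30.77 µg/L.
Set 30.77·exp(−k·t) = 13 → t = ln(30.77/13)/k = 68300 s = 18.97 h.
Distance = v·t = 0.69·68300 = 47130 m = 47.13 km.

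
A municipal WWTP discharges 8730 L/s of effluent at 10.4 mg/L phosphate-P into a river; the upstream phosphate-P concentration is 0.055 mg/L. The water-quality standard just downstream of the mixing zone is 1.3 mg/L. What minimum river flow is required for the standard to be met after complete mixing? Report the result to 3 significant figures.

Set C_mix = 1.3: (Q·0.05500 + 8730·10.40) / (Q + 8730) = 1.3
→ Q = 8730·(10.40 − 1.3)/(1.3 − 0.05500) = 63810 L/s.

63800 L/s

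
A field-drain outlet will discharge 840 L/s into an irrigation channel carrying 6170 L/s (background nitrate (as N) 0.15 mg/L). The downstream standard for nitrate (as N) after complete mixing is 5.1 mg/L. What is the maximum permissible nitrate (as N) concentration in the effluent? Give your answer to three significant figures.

At the limit, (Qr·Cr + Qe·Cₑ)/(Qr + Qe) = 5.1:
Cₑ = (7010·5.1 − 6170·0.1500) / 840.0 = 41.46 mg/L.

41.5 mg/L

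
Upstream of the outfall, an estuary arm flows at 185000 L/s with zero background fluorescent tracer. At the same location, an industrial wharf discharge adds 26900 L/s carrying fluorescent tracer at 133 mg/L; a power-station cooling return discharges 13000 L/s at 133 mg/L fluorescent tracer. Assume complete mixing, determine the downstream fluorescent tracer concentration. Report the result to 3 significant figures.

Flow-weighted average: C = (185000·0 + 26900·133.0 + 13000·133.0) / 224900 = 5307000/224900 = 23.60 mg/L.

23.6 mg/L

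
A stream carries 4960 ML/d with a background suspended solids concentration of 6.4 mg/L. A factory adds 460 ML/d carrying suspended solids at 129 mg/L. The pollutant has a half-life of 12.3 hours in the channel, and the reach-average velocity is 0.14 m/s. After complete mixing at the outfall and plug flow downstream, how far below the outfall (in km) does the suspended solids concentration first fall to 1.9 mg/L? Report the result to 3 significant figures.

19.5 km

Mass balance: C = (4960·6.400 + 460.0·129.0) / 5420 = 91080/5420 = 16.81 mg/L.
Half-life 12.3 h → k = ln 2 / 12.3 = 0.05635 h⁻¹ = 1.352 d⁻¹.
Set 16.81·exp(−k·t) = 1.9 → t = ln(16.81/1.9)/k = 139300 s = 38.68 h.
Distance = v·t = 0.14·139300 = 19500 m = 19.50 km.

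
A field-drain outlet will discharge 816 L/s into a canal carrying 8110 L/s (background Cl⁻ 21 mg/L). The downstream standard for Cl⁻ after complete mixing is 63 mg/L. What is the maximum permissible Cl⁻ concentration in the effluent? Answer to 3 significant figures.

480 mg/L

At the limit, (Qr·Cr + Qe·Cₑ)/(Qr + Qe) = 63:
Cₑ = (8926·63 − 8110·21.00) / 816.0 = 480.4 mg/L.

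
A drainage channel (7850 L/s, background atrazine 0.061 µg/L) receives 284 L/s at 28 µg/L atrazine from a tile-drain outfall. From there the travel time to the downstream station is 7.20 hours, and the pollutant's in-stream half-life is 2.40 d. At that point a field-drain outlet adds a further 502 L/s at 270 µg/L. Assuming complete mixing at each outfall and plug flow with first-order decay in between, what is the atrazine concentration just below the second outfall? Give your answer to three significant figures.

16.6 µg/L

Mass balance: C = (7850·0.06100 + 284.0·28.00) / 8134 = 8431/8134 = 1.036 µg/L; combined flow 8134 L/s.
Half-life 2.40 d → k = ln 2 / 2.40 = 0.2888 d⁻¹.
Decay over the reach: 1.036·exp(−kt) = 1.036·0.9170 = 0.9505 µg/L.
At the second outfall, C = (8134·0.9505 + 502.0·270.0) / (8134 + 502.0) = 16.59 µg/L.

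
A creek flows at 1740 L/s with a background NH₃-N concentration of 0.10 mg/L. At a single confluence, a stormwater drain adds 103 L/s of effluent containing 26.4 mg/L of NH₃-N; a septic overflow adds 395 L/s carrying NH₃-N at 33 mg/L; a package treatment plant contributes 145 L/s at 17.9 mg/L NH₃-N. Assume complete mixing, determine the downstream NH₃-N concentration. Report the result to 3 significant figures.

7.77 mg/L

Conservation of mass: C = (1740·0.1000 + 103.0·26.40 + 395.0·33.00 + 145.0·17.90) / 2383 = 18520/2383 = 7.773 mg/L.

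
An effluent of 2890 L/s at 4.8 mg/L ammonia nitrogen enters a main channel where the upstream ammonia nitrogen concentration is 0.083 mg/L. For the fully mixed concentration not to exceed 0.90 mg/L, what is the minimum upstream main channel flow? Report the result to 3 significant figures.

13800 L/s

Set C_mix = 0.90: (Q·0.08300 + 2890·4.800) / (Q + 2890) = 0.90
→ Q = 2890·(4.800 − 0.90)/(0.90 − 0.08300) = 13800 L/s.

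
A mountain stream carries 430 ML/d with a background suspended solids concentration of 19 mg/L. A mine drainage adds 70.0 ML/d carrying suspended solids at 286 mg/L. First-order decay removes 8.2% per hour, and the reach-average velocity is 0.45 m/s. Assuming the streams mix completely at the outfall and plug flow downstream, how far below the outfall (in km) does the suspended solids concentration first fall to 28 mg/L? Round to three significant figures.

Mass balance: C = (430.0·19.00 + 70.00·286.0) / 500.0 = 28190/500.0 = 56.38 mg/L.
8.2%/h lost → k = −ln(1 − 0.082) = 0.08556 h⁻¹.
Set 56.38·exp(−k·t) = 28 → t = ln(56.38/28)/k = 29450 s = 8.181 h.
Distance = v·t = 0.45·29450 = 13250 m = 13.25 km.

13.3 km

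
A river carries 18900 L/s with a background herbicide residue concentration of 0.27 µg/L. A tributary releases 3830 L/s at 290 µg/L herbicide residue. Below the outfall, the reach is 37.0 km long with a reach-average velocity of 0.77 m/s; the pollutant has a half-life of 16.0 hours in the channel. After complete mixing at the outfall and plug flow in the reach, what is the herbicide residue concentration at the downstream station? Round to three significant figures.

Flow-weighted average: C = (18900·0.2700 + 3830·290.0) / 22730 = 1116000/22730 = 49.09 µg/L.
Travel time t = 37.0·1000 / 0.77 = 48050 s = 13.35 h.
Half-life 16.0 h → k = ln 2 / 16.0 = 0.04332 h⁻¹ = 1.040 d⁻¹.
Decay over the reach: 49.09·exp(−kt) = 49.09·0.5609 = 27.53 µg/L.

27.5 µg/L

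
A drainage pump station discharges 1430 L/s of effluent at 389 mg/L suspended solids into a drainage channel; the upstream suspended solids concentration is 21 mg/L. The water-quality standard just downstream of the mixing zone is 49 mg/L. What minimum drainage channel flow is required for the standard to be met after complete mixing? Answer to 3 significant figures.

Set C_mix = 49: (Q·21.00 + 1430·389.0) / (Q + 1430) = 49
→ Q = 1430·(389.0 − 49)/(49 − 21.00) = 17360 L/s.

17400 L/s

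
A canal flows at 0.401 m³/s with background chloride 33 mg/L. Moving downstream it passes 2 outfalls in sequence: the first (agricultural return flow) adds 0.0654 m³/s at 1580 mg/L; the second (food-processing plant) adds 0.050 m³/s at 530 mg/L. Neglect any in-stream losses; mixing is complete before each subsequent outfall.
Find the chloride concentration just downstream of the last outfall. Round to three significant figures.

277 mg/L

After outfall 1: Q = 0.4010 + 0.06540 = 0.4664 m³/s; C = (0.4010·33.00 + 0.06540·1580)/0.4664 = 249.9 mg/L.
After outfall 2: Q = 0.4664 + 0.05000 = 0.5164 m³/s; C = (0.4664·249.9 + 0.05000·530.0)/0.5164 = 277.0 mg/L.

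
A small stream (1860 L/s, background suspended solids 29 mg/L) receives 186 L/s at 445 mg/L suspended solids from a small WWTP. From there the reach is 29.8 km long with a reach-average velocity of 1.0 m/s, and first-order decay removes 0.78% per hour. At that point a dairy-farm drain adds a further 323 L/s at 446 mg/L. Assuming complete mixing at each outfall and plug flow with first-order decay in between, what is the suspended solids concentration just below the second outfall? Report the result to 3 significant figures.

115 mg/L

After mixing, C = (1860·29.00 + 186.0·445.0) / 2046 = 136700/2046 = 66.82 mg/L; combined flow 2046 L/s.
Travel time t = 29.8·1000 / 1.0 = 29800 s = 8.278 h.
0.78%/h lost → k = −ln(1 − 0.0078) = 0.007831 h⁻¹.
Decay over the reach: 66.82·exp(−kt) = 66.82·0.9372 = 62.62 mg/L.
At the second outfall, C = (2046·62.62 + 323.0·446.0) / (2046 + 323.0) = 114.9 mg/L.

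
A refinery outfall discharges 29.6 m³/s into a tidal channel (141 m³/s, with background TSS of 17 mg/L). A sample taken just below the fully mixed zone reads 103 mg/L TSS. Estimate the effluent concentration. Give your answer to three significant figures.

513 mg/L

Mass balance: 141.0·17.00 + 29.60·Cₑ = 170.6·103.0
→ Cₑ = (170.6·103.0 − 141.0·17.00) / 29.60 = 512.7 mg/L.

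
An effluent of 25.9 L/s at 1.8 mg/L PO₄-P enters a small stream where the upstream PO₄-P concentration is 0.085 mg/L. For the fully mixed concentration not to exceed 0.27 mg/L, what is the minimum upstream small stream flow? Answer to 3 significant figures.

214 L/s

Set C_mix = 0.27: (Q·0.08500 + 25.90·1.800) / (Q + 25.90) = 0.27
→ Q = 25.90·(1.800 − 0.27)/(0.27 − 0.08500) = 214.2 L/s.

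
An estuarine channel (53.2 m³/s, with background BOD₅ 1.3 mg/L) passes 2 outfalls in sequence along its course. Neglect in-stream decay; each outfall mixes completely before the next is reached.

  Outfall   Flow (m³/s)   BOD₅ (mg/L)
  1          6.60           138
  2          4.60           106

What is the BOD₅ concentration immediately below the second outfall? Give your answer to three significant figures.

Outfall 1: combined Q = 59.80 m³/s; C = (53.20·1.300 + 6.600·138.0)/59.80 = 16.39 mg/L.
Outfall 2: combined Q = 64.40 m³/s; C = (59.80·16.39 + 4.600·106.0)/64.40 = 22.79 mg/L.

22.8 mg/L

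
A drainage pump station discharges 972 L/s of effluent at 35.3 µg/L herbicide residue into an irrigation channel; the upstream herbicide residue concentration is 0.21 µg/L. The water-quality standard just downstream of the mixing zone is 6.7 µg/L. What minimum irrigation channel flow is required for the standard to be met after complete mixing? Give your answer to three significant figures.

Set C_mix = 6.7: (Q·0.2100 + 972.0·35.30) / (Q + 972.0) = 6.7
→ Q = 972.0·(35.30 − 6.7)/(6.7 − 0.2100) = 4283 L/s.

4280 L/s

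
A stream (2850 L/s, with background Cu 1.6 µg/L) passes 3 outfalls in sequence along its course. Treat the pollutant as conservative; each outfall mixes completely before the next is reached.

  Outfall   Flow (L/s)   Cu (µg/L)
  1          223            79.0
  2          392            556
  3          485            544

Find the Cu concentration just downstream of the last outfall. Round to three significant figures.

128 µg/L

Outfall 1: combined Q = 3073 L/s; C = (2850·1.600 + 223.0·79.00)/3073 = 7.217 µg/L.
Outfall 2: combined Q = 3465 L/s; C = (3073·7.217 + 392.0·556.0)/3465 = 69.30 µg/L.
Outfall 3: combined Q = 3950 L/s; C = (3465·69.30 + 485.0·544.0)/3950 = 127.6 µg/L.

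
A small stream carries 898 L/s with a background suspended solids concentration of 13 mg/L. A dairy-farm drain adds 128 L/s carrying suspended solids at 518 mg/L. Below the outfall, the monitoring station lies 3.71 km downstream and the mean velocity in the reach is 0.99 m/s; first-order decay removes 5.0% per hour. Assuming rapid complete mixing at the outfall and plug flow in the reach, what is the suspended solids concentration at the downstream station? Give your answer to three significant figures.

Mixed concentration C = ΣQC/ΣQ = (898.0·13.00 + 128.0·518.0) / 1026 = 77980/1026 = 76.00 mg/L.
Travel time t = 3.71·1000 / 0.99 = 3747 s = 1.041 h.
5.0%/h lost → k = −ln(1 − 0.05) = 0.05129 h⁻¹.
Decay over the reach: 76.00·exp(−kt) = 76.00·0.9480 = 72.05 mg/L.

72.1 mg/L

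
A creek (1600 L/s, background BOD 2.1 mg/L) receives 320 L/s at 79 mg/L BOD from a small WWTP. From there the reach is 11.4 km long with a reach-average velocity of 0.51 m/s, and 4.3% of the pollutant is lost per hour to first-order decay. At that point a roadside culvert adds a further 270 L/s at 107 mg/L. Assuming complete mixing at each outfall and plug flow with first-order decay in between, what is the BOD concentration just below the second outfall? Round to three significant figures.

23.1 mg/L

Conservation of mass: C = (1600·2.100 + 320.0·79.00) / 1920 = 28640/1920 = 14.92 mg/L; combined flow 1920 L/s.
Travel time t = 11.4·1000 / 0.51 = 22350 s = 6.209 h.
4.3%/h lost → k = −ln(1 − 0.043) = 0.04395 h⁻¹.
First-order decay: C = 14.92·exp(−k·t) = 14.92·0.7612 = 11.35 mg/L.
At the second outfall, C = (1920·11.35 + 270.0·107.0) / (1920 + 270.0) = 23.15 mg/L.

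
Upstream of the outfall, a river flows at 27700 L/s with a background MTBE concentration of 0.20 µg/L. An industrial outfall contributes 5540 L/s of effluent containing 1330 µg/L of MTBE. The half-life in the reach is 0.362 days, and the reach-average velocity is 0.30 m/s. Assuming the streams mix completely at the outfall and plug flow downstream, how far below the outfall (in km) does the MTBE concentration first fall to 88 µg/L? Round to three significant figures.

12.5 km

Flow-weighted average: C = (27700·0.2000 + 5540·1330) / 33240 = 7374000/33240 = 221.8 µg/L.
Half-life 0.362 d → k = ln 2 / 0.362 = 1.915 d⁻¹.
Set 221.8·exp(−k·t) = 88 → t = ln(221.8/88)/k = 41720 s = 11.59 h.
Distance = v·t = 0.30·41720 = 12520 m = 12.52 km.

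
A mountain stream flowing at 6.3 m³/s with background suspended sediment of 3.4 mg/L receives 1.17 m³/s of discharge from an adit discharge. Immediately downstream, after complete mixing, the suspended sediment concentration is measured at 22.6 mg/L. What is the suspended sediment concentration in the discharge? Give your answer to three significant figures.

Mass balance: 6.300·3.400 + 1.170·Cₑ = 7.470·22.60
→ Cₑ = (7.470·22.60 − 6.300·3.400) / 1.170 = 126.0 mg/L.

126 mg/L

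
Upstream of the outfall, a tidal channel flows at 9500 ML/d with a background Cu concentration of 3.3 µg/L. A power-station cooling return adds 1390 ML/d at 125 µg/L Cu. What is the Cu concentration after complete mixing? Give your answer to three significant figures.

Conservation of mass: C = (9500·3.300 + 1390·125.0) / 10890 = 205100/10890 = 18.83 µg/L.

18.8 µg/L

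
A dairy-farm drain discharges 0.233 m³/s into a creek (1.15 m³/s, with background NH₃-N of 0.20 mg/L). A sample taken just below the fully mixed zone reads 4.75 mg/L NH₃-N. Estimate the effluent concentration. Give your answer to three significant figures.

27.2 mg/L

Mass balance: 1.150·0.2000 + 0.2330·Cₑ = 1.383·4.750
→ Cₑ = (1.383·4.750 − 1.150·0.2000) / 0.2330 = 27.21 mg/L.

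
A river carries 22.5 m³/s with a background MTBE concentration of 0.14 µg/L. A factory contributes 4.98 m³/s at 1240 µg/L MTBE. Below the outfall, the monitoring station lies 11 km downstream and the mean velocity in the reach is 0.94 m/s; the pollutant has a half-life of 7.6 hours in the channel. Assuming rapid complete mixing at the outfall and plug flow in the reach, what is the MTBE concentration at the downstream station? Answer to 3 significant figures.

167 µg/L

Conservation of mass: C = (22.50·0.1400 + 4.980·1240) / 27.48 = 6178/27.48 = 224.8 µg/L.
Travel time t = 11·1000 / 0.94 = 11700 s = 3.251 h.
Half-life 7.6 h → k = ln 2 / 7.6 = 0.09120 h⁻¹ = 2.189 d⁻¹.
Applying C = C₀e^(−kt): 224.8 × 0.7434 = 167.1 µg/L.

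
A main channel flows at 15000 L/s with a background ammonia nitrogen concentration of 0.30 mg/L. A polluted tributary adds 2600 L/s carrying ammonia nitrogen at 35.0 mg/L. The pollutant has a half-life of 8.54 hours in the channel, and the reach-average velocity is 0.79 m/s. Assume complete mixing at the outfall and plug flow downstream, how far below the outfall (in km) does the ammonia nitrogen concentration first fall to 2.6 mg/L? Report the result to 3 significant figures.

25.8 km

Mass balance: C = (15000·0.3000 + 2600·35.00) / 17600 = 95500/17600 = 5.426 mg/L.
Half-life 8.54 h → k = ln 2 / 8.54 = 0.08116 h⁻¹ = 1.948 d⁻¹.
Set 5.426·exp(−k·t) = 2.6 → t = ln(5.426/2.6)/k = 32630 s = 9.064 h.
Distance = v·t = 0.79·32630 = 25780 m = 25.78 km.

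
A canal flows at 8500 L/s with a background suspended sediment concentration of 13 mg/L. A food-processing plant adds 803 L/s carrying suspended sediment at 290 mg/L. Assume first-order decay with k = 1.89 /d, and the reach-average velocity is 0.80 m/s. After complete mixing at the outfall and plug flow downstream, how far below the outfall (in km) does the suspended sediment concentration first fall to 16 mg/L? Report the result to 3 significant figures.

After mixing, C = (8500·13.00 + 803.0·290.0) / 9303 = 343400/9303 = 36.91 mg/L.
Set 36.91·exp(−k·t) = 16 → t = ln(36.91/16)/k = 38210 s = 10.61 h.
Distance = v·t = 0.80·38210 = 30570 m = 30.57 km.

30.6 km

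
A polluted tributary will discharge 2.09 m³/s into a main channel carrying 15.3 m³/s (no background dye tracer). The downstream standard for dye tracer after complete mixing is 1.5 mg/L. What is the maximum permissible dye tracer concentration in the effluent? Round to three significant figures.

12.5 mg/L

At the limit, (Qr·Cr + Qe·Cₑ)/(Qr + Qe) = 1.5:
Cₑ = (17.39·1.5 − 15.30·0) / 2.090 = 12.48 mg/L.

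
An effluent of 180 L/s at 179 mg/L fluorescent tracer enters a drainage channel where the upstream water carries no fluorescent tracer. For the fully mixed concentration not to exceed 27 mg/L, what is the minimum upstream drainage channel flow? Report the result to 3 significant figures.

Set C_mix = 27: (Q·0 + 180.0·179.0) / (Q + 180.0) = 27
→ Q = 180.0·(179.0 − 27)/(27 − 0) = 1013 L/s.

1010 L/s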